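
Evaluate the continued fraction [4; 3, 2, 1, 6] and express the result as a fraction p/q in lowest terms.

Build up convergents one term at a time:
a_0 = 4: 4/1
a_1 = 3: 13/3
a_2 = 2: 30/7
a_3 = 1: 43/10
a_4 = 6: 288/67

288/67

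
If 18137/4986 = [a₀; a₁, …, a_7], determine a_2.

⌊18137/4986⌋ = 3, remainder 3179
⌊4986/3179⌋ = 1, remainder 1807
⌊3179/1807⌋ = 1, remainder 1372

1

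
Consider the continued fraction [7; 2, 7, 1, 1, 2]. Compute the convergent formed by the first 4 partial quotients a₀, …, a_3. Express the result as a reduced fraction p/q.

127/17

Collapse the nested fraction from the inside out:
Start with 1.
7 + 1/(1/1) = 7 + 1/1 = 8/1
2 + 1/(8/1) = 2 + 1/8 = 17/8
7 + 1/(17/8) = 7 + 8/17 = 127/17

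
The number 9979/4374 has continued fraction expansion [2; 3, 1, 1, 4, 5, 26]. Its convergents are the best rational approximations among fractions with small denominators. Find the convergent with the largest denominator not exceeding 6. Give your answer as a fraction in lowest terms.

a_0 = 2: 2/1  (≤ bound)
a_1 = 3: 7/3  (≤ bound)
a_2 = 1: 9/4  (≤ bound)
a_3 = 1: 16/7  (> 6, stop)

9/4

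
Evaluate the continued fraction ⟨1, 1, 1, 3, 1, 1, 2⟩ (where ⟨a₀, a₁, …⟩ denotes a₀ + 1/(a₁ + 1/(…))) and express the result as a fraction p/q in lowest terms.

Build up convergents one term at a time:
a_0 = 1: 1/1
a_1 = 1: 2/1
a_2 = 1: 3/2
a_3 = 3: 11/7
a_4 = 1: 14/9
a_5 = 1: 25/16
a_6 = 2: 64/41

64/41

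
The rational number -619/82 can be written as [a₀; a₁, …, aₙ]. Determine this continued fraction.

⌊-619/82⌋ = -8, remainder 37
⌊82/37⌋ = 2, remainder 8
⌊37/8⌋ = 4, remainder 5
⌊8/5⌋ = 1, remainder 3
⌊5/3⌋ = 1, remainder 2
⌊3/2⌋ = 1, remainder 1
⌊2/1⌋ = 2, remainder 0

[-8; 2, 4, 1, 1, 1, 2]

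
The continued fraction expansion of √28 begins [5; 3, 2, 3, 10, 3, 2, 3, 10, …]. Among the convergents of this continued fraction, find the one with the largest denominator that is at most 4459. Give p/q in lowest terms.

9403/1777

a_0 = 5: 5/1  (≤ bound)
a_1 = 3: 16/3  (≤ bound)
a_2 = 2: 37/7  (≤ bound)
a_3 = 3: 127/24  (≤ bound)
a_4 = 10: 1307/247  (≤ bound)
a_5 = 3: 4048/765  (≤ bound)
a_6 = 2: 9403/1777  (≤ bound)
a_7 = 3: 32257/6096  (> 4459, stop)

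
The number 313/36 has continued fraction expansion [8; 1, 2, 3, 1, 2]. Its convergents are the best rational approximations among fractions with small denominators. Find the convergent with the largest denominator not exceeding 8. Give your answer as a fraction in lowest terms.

a_0 = 8: 8/1  (≤ bound)
a_1 = 1: 9/1  (≤ bound)
a_2 = 2: 26/3  (≤ bound)
a_3 = 3: 87/10  (> 8, stop)

26/3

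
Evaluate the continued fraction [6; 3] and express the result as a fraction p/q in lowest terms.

Compute successive convergents:
a_0 = 6: 6/1
a_1 = 3: 19/3

19/3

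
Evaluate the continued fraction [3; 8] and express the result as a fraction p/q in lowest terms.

25/8

Start with 8.
3 + 1/(8/1) = 3 + 1/8 = 25/8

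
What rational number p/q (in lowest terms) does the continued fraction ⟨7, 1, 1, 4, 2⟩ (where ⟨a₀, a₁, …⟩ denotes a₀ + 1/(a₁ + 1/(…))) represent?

a_0 = 7: 7/1
a_1 = 1: 8/1
a_2 = 1: 15/2
a_3 = 4: 68/9
a_4 = 2: 151/20

151/20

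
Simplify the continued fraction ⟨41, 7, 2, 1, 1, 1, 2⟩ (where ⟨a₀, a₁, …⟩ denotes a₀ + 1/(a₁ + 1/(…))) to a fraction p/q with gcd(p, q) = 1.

6376/155

a_0 = 41: 41/1
a_1 = 7: 288/7
a_2 = 2: 617/15
a_3 = 1: 905/22
a_4 = 1: 1522/37
a_5 = 1: 2427/59
a_6 = 2: 6376/155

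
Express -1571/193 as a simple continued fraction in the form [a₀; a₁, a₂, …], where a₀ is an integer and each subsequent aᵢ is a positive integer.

Run the Euclidean algorithm, recording each quotient:
-1571 = -9·193 + 166, so a_0 = -9
193 = 1·166 + 27, so a_1 = 1
166 = 6·27 + 4, so a_2 = 6
27 = 6·4 + 3, so a_3 = 6
4 = 1·3 + 1, so a_4 = 1
3 = 3·1 + 0, so a_5 = 3

[-9; 1, 6, 6, 1, 3]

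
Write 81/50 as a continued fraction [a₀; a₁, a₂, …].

81 ÷ 50 → quotient 1, remainder 31
50 ÷ 31 → quotient 1, remainder 19
31 ÷ 19 → quotient 1, remainder 12
19 ÷ 12 → quotient 1, remainder 7
12 ÷ 7 → quotient 1, remainder 5
7 ÷ 5 → quotient 1, remainder 2
5 ÷ 2 → quotient 2, remainder 1
2 ÷ 1 → quotient 2, remainder 0

[1; 1, 1, 1, 1, 1, 2, 2]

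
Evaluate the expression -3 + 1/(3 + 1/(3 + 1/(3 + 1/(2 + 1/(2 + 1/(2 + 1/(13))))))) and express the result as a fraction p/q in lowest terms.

Work from the innermost term outward:
Start with 13.
2 + 1/(13/1) = 2 + 1/13 = 27/13
2 + 1/(27/13) = 2 + 13/27 = 67/27
2 + 1/(67/27) = 2 + 27/67 = 161/67
3 + 1/(161/67) = 3 + 67/161 = 550/161
3 + 1/(550/161) = 3 + 161/550 = 1811/550
3 + 1/(1811/550) = 3 + 550/1811 = 5983/1811
-3 + 1/(5983/1811) = -3 + 1811/5983 = -16138/5983

-16138/5983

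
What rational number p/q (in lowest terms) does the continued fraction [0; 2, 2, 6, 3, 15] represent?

Start with 15.
3 + 1/(15/1) = 3 + 1/15 = 46/15
6 + 1/(46/15) = 6 + 15/46 = 291/46
2 + 1/(291/46) = 2 + 46/291 = 628/291
2 + 1/(628/291) = 2 + 291/628 = 1547/628
0 + 1/(1547/628) = 0 + 628/1547 = 628/1547

628/1547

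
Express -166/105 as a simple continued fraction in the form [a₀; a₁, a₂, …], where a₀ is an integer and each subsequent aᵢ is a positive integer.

[-2; 2, 2, 1, 1, 2, 3]

Apply division with remainder until the remainder is 0:
-166 ÷ 105 → quotient -2, remainder 44
105 ÷ 44 → quotient 2, remainder 17
44 ÷ 17 → quotient 2, remainder 10
17 ÷ 10 → quotient 1, remainder 7
10 ÷ 7 → quotient 1, remainder 3
7 ÷ 3 → quotient 2, remainder 1
3 ÷ 1 → quotient 3, remainder 0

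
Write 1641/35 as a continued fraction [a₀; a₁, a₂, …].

[46; 1, 7, 1, 3]

1641 = 46·35 + 31, so a_0 = 46
35 = 1·31 + 4, so a_1 = 1
31 = 7·4 + 3, so a_2 = 7
4 = 1·3 + 1, so a_3 = 1
3 = 3·1 + 0, so a_4 = 3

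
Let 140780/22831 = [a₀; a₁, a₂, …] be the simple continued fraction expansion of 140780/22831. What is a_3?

1

⌊140780/22831⌋ = 6, remainder 3794
⌊22831/3794⌋ = 6, remainder 67
⌊3794/67⌋ = 56, remainder 42
⌊67/42⌋ = 1, remainder 25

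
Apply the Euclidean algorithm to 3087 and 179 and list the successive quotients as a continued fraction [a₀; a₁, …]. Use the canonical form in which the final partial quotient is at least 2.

[17; 4, 14, 1, 2]

3087 ÷ 179 → quotient 17, remainder 44
179 ÷ 44 → quotient 4, remainder 3
44 ÷ 3 → quotient 14, remainder 2
3 ÷ 2 → quotient 1, remainder 1
2 ÷ 1 → quotient 2, remainder 0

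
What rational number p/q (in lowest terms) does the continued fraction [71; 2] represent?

a_0 = 71: 71/1
a_1 = 2: 143/2

143/2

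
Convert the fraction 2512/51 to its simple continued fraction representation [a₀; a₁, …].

Repeatedly divide and take the remainder:
2512 ÷ 51 → quotient 49, remainder 13
51 ÷ 13 → quotient 3, remainder 12
13 ÷ 12 → quotient 1, remainder 1
12 ÷ 1 → quotient 12, remainder 0

[49; 3, 1, 12]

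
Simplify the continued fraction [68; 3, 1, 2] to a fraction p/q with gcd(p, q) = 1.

751/11

Start with 2.
1 + 1/(2/1) = 1 + 1/2 = 3/2
3 + 1/(3/2) = 3 + 2/3 = 11/3
68 + 1/(11/3) = 68 + 3/11 = 751/11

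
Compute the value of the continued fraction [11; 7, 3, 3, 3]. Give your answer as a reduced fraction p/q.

2684/241

Start with 3.
3 + 1/(3/1) = 3 + 1/3 = 10/3
3 + 1/(10/3) = 3 + 3/10 = 33/10
7 + 1/(33/10) = 7 + 10/33 = 241/33
11 + 1/(241/33) = 11 + 33/241 = 2684/241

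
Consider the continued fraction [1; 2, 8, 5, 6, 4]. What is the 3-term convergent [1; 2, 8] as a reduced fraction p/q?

25/17

a_0 = 1: 1/1
a_1 = 2: 3/2
a_2 = 8: 25/17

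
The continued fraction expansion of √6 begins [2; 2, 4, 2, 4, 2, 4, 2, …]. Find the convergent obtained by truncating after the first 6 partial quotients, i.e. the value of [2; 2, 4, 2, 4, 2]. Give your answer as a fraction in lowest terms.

485/198

Work from the innermost term outward:
Start with 2.
4 + 1/(2/1) = 4 + 1/2 = 9/2
2 + 1/(9/2) = 2 + 2/9 = 20/9
4 + 1/(20/9) = 4 + 9/20 = 89/20
2 + 1/(89/20) = 2 + 20/89 = 198/89
2 + 1/(198/89) = 2 + 89/198 = 485/198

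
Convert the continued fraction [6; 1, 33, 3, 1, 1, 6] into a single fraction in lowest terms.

a_0 = 6: 6/1
a_1 = 1: 7/1
a_2 = 33: 237/34
a_3 = 3: 718/103
a_4 = 1: 955/137
a_5 = 1: 1673/240
a_6 = 6: 10993/1577

10993/1577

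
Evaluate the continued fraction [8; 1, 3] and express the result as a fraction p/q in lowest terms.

35/4

Collapse the nested fraction from the inside out:
Start with 3.
1 + 1/(3/1) = 1 + 1/3 = 4/3
8 + 1/(4/3) = 8 + 3/4 = 35/4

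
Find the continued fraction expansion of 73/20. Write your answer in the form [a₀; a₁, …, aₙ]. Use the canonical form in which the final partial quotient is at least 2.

[3; 1, 1, 1, 6]

Apply division with remainder until the remainder is 0:
73 = 3·20 + 13, so a_0 = 3
20 = 1·13 + 7, so a_1 = 1
13 = 1·7 + 6, so a_2 = 1
7 = 1·6 + 1, so a_3 = 1
6 = 6·1 + 0, so a_4 = 6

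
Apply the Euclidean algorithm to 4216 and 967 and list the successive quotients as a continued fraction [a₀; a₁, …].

⌊4216/967⌋ = 4, remainder 348
⌊967/348⌋ = 2, remainder 271
⌊348/271⌋ = 1, remainder 77
⌊271/77⌋ = 3, remainder 40
⌊77/40⌋ = 1, remainder 37
⌊40/37⌋ = 1, remainder 3
⌊37/3⌋ = 12, remainder 1
⌊3/1⌋ = 3, remainder 0

[4; 2, 1, 3, 1, 1, 12, 3]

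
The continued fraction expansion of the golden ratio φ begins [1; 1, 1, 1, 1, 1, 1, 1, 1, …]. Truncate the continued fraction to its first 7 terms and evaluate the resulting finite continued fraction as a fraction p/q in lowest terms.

Use the convergent recurrence hₖ = aₖ·hₖ₋₁ + hₖ₋₂ (and likewise for the denominators kₖ):
a_0 = 1: 1/1
a_1 = 1: 2/1
a_2 = 1: 3/2
a_3 = 1: 5/3
a_4 = 1: 8/5
a_5 = 1: 13/8
a_6 = 1: 21/13

21/13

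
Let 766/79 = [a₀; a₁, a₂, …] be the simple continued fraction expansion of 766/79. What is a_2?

2

Run the Euclidean algorithm, recording each quotient:
766 ÷ 79 → quotient 9, remainder 55
79 ÷ 55 → quotient 1, remainder 24
55 ÷ 24 → quotient 2, remainder 7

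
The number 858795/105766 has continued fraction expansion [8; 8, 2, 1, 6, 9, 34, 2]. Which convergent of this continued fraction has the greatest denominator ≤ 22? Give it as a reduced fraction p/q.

a_0 = 8: 8/1  (≤ bound)
a_1 = 8: 65/8  (≤ bound)
a_2 = 2: 138/17  (≤ bound)
a_3 = 1: 203/25  (> 22, stop)

138/17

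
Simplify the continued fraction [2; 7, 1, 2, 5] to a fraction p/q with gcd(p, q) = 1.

262/123

a_0 = 2: 2/1
a_1 = 7: 15/7
a_2 = 1: 17/8
a_3 = 2: 49/23
a_4 = 5: 262/123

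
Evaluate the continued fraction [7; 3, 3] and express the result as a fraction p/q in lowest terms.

73/10

a_0 = 7: 7/1
a_1 = 3: 22/3
a_2 = 3: 73/10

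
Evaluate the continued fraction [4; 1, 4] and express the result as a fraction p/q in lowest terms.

24/5

Start with 4.
1 + 1/(4/1) = 1 + 1/4 = 5/4
4 + 1/(5/4) = 4 + 4/5 = 24/5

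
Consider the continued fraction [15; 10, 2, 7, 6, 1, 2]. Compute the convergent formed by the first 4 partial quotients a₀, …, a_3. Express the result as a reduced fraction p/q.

2370/157

Work from the innermost term outward:
Start with 7.
2 + 1/(7/1) = 2 + 1/7 = 15/7
10 + 1/(15/7) = 10 + 7/15 = 157/15
15 + 1/(157/15) = 15 + 15/157 = 2370/157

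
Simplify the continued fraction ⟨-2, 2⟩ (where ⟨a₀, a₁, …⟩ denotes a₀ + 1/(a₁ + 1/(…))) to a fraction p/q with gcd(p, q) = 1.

-3/2

Work from the innermost term outward:
Start with 2.
-2 + 1/(2/1) = -2 + 1/2 = -3/2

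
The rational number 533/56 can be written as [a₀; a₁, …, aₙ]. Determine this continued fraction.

Repeatedly divide and take the remainder:
533 ÷ 56 → quotient 9, remainder 29
56 ÷ 29 → quotient 1, remainder 27
29 ÷ 27 → quotient 1, remainder 2
27 ÷ 2 → quotient 13, remainder 1
2 ÷ 1 → quotient 2, remainder 0

[9; 1, 1, 13, 2]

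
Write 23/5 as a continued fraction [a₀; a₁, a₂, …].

Apply division with remainder until the remainder is 0:
⌊23/5⌋ = 4, remainder 3
⌊5/3⌋ = 1, remainder 2
⌊3/2⌋ = 1, remainder 1
⌊2/1⌋ = 2, remainder 0

[4; 1, 1, 2]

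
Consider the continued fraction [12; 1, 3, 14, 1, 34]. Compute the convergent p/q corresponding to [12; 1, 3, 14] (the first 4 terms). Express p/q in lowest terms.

727/57

Start with 14.
3 + 1/(14/1) = 3 + 1/14 = 43/14
1 + 1/(43/14) = 1 + 14/43 = 57/43
12 + 1/(57/43) = 12 + 43/57 = 727/57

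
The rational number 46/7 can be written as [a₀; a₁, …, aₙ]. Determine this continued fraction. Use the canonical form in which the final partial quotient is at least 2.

[6; 1, 1, 3]

Repeatedly divide and take the remainder:
46 = 6·7 + 4, so a_0 = 6
7 = 1·4 + 3, so a_1 = 1
4 = 1·3 + 1, so a_2 = 1
3 = 3·1 + 0, so a_3 = 3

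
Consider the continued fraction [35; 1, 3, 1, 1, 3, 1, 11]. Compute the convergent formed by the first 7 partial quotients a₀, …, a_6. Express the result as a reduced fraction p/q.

1467/41

a_0 = 35: 35/1
a_1 = 1: 36/1
a_2 = 3: 143/4
a_3 = 1: 179/5
a_4 = 1: 322/9
a_5 = 3: 1145/32
a_6 = 1: 1467/41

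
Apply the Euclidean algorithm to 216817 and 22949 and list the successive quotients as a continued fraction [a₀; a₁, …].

Repeatedly divide and take the remainder:
216817 = 9·22949 + 10276, so a_0 = 9
22949 = 2·10276 + 2397, so a_1 = 2
10276 = 4·2397 + 688, so a_2 = 4
2397 = 3·688 + 333, so a_3 = 3
688 = 2·333 + 22, so a_4 = 2
333 = 15·22 + 3, so a_5 = 15
22 = 7·3 + 1, so a_6 = 7
3 = 3·1 + 0, so a_7 = 3

[9; 2, 4, 3, 2, 15, 7, 3]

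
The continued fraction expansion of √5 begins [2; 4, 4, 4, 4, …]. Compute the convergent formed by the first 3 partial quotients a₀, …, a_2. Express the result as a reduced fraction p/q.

38/17

Start with 4.
4 + 1/(4/1) = 4 + 1/4 = 17/4
2 + 1/(17/4) = 2 + 4/17 = 38/17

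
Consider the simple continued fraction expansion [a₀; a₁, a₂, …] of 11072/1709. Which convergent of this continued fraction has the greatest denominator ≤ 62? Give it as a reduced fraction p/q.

149/23

a_0 = 6: 6/1  (≤ bound)
a_1 = 2: 13/2  (≤ bound)
a_2 = 11: 149/23  (≤ bound)
a_3 = 4: 609/94  (> 62, stop)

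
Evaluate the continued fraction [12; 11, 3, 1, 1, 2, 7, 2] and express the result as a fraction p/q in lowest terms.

Start with 2.
7 + 1/(2/1) = 7 + 1/2 = 15/2
2 + 1/(15/2) = 2 + 2/15 = 32/15
1 + 1/(32/15) = 1 + 15/32 = 47/32
1 + 1/(47/32) = 1 + 32/47 = 79/47
3 + 1/(79/47) = 3 + 47/79 = 284/79
11 + 1/(284/79) = 11 + 79/284 = 3203/284
12 + 1/(3203/284) = 12 + 284/3203 = 38720/3203

38720/3203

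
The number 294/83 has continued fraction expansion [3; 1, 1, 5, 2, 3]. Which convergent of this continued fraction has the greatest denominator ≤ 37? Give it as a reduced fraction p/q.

85/24

a_0 = 3: 3/1  (≤ bound)
a_1 = 1: 4/1  (≤ bound)
a_2 = 1: 7/2  (≤ bound)
a_3 = 5: 39/11  (≤ bound)
a_4 = 2: 85/24  (≤ bound)
a_5 = 3: 294/83  (> 37, stop)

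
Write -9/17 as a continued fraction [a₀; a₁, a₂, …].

[-1; 2, 8]

-9 ÷ 17 → quotient -1, remainder 8
17 ÷ 8 → quotient 2, remainder 1
8 ÷ 1 → quotient 8, remainder 0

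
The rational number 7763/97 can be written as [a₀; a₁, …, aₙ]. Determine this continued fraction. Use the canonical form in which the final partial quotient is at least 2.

[80; 32, 3]

7763 ÷ 97 → quotient 80, remainder 3
97 ÷ 3 → quotient 32, remainder 1
3 ÷ 1 → quotient 3, remainder 0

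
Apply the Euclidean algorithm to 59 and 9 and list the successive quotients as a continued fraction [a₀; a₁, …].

[6; 1, 1, 4]

59 ÷ 9 → quotient 6, remainder 5
9 ÷ 5 → quotient 1, remainder 4
5 ÷ 4 → quotient 1, remainder 1
4 ÷ 1 → quotient 4, remainder 0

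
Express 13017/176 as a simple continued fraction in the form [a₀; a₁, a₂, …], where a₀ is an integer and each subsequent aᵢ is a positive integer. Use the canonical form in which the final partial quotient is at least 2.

Repeatedly divide and take the remainder:
13017 = 73·176 + 169, so a_0 = 73
176 = 1·169 + 7, so a_1 = 1
169 = 24·7 + 1, so a_2 = 24
7 = 7·1 + 0, so a_3 = 7

[73; 1, 24, 7]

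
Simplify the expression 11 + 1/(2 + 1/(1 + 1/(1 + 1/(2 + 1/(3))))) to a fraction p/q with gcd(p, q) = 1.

501/44

Collapse the nested fraction from the inside out:
Start with 3.
2 + 1/(3/1) = 2 + 1/3 = 7/3
1 + 1/(7/3) = 1 + 3/7 = 10/7
1 + 1/(10/7) = 1 + 7/10 = 17/10
2 + 1/(17/10) = 2 + 10/17 = 44/17
11 + 1/(44/17) = 11 + 17/44 = 501/44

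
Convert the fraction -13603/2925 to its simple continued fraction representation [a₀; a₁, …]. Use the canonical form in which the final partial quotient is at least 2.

[-5; 2, 1, 6, 4, 35]

Apply division with remainder until the remainder is 0:
-13603 ÷ 2925 → quotient -5, remainder 1022
2925 ÷ 1022 → quotient 2, remainder 881
1022 ÷ 881 → quotient 1, remainder 141
881 ÷ 141 → quotient 6, remainder 35
141 ÷ 35 → quotient 4, remainder 1
35 ÷ 1 → quotient 35, remainder 0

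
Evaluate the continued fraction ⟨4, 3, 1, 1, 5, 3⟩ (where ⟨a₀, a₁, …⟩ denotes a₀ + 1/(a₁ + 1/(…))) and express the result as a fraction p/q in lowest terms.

531/124

a_0 = 4: 4/1
a_1 = 3: 13/3
a_2 = 1: 17/4
a_3 = 1: 30/7
a_4 = 5: 167/39
a_5 = 3: 531/124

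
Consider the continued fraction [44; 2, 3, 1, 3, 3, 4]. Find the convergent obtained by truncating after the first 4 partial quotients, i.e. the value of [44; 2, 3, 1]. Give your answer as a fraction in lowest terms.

400/9

Collapse the nested fraction from the inside out:
Start with 1.
3 + 1/(1/1) = 3 + 1/1 = 4/1
2 + 1/(4/1) = 2 + 1/4 = 9/4
44 + 1/(9/4) = 44 + 4/9 = 400/9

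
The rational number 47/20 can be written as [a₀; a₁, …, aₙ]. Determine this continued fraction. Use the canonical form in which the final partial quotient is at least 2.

Run the Euclidean algorithm, recording each quotient:
47 = 2·20 + 7, so a_0 = 2
20 = 2·7 + 6, so a_1 = 2
7 = 1·6 + 1, so a_2 = 1
6 = 6·1 + 0, so a_3 = 6

[2; 2, 1, 6]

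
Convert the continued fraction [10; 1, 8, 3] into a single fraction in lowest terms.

Use the convergent recurrence hₖ = aₖ·hₖ₋₁ + hₖ₋₂ (and likewise for the denominators kₖ):
a_0 = 10: 10/1
a_1 = 1: 11/1
a_2 = 8: 98/9
a_3 = 3: 305/28

305/28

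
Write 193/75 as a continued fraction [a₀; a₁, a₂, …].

193 = 2·75 + 43, so a_0 = 2
75 = 1·43 + 32, so a_1 = 1
43 = 1·32 + 11, so a_2 = 1
32 = 2·11 + 10, so a_3 = 2
11 = 1·10 + 1, so a_4 = 1
10 = 10·1 + 0, so a_5 = 10

[2; 1, 1, 2, 1, 10]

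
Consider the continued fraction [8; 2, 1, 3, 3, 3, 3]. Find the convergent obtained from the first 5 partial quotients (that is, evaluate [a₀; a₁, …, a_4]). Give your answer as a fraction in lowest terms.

301/36

Starting at the tail and folding back:
Start with 3.
3 + 1/(3/1) = 3 + 1/3 = 10/3
1 + 1/(10/3) = 1 + 3/10 = 13/10
2 + 1/(13/10) = 2 + 10/13 = 36/13
8 + 1/(36/13) = 8 + 13/36 = 301/36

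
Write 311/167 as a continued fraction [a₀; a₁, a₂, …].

Apply division with remainder until the remainder is 0:
⌊311/167⌋ = 1, remainder 144
⌊167/144⌋ = 1, remainder 23
⌊144/23⌋ = 6, remainder 6
⌊23/6⌋ = 3, remainder 5
⌊6/5⌋ = 1, remainder 1
⌊5/1⌋ = 5, remainder 0

[1; 1, 6, 3, 1, 5]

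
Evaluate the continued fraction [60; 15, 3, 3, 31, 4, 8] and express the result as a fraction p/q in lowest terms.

9566069/159261

Start with 8.
4 + 1/(8/1) = 4 + 1/8 = 33/8
31 + 1/(33/8) = 31 + 8/33 = 1031/33
3 + 1/(1031/33) = 3 + 33/1031 = 3126/1031
3 + 1/(3126/1031) = 3 + 1031/3126 = 10409/3126
15 + 1/(10409/3126) = 15 + 3126/10409 = 159261/10409
60 + 1/(159261/10409) = 60 + 10409/159261 = 9566069/159261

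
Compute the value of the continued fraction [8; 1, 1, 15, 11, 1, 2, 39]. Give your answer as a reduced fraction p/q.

Use the convergent recurrence hₖ = aₖ·hₖ₋₁ + hₖ₋₂ (and likewise for the denominators kₖ):
a_0 = 8: 8/1
a_1 = 1: 9/1
a_2 = 1: 17/2
a_3 = 15: 264/31
a_4 = 11: 2921/343
a_5 = 1: 3185/374
a_6 = 2: 9291/1091
a_7 = 39: 365534/42923

365534/42923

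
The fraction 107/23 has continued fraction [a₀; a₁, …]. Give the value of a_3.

1

107 ÷ 23 → quotient 4, remainder 15
23 ÷ 15 → quotient 1, remainder 8
15 ÷ 8 → quotient 1, remainder 7
8 ÷ 7 → quotient 1, remainder 1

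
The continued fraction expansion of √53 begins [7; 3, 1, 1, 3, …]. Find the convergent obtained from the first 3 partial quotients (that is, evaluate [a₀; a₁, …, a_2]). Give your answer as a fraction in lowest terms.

29/4

Start with 1.
3 + 1/(1/1) = 3 + 1/1 = 4/1
7 + 1/(4/1) = 7 + 1/4 = 29/4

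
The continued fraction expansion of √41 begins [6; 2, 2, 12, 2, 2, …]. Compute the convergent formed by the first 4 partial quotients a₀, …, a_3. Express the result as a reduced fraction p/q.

Compute successive convergents:
a_0 = 6: 6/1
a_1 = 2: 13/2
a_2 = 2: 32/5
a_3 = 12: 397/62

397/62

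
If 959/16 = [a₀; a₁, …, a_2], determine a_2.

Run the Euclidean algorithm, recording each quotient:
⌊959/16⌋ = 59, remainder 15
⌊16/15⌋ = 1, remainder 1
⌊15/1⌋ = 15, remainder 0

15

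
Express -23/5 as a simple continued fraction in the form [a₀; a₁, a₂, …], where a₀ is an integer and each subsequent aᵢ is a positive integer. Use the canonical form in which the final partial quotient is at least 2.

[-5; 2, 2]

⌊-23/5⌋ = -5, remainder 2
⌊5/2⌋ = 2, remainder 1
⌊2/1⌋ = 2, remainder 0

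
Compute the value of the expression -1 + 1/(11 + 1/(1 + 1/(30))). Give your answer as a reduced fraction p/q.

-340/371

Start with 30.
1 + 1/(30/1) = 1 + 1/30 = 31/30
11 + 1/(31/30) = 11 + 30/31 = 371/31
-1 + 1/(371/31) = -1 + 31/371 = -340/371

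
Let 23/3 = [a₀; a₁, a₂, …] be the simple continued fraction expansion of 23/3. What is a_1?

1

Apply division with remainder until the remainder is 0:
⌊23/3⌋ = 7, remainder 2
⌊3/2⌋ = 1, remainder 1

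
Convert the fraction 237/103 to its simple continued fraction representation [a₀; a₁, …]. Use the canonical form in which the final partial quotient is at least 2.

[2; 3, 3, 10]

⌊237/103⌋ = 2, remainder 31
⌊103/31⌋ = 3, remainder 10
⌊31/10⌋ = 3, remainder 1
⌊10/1⌋ = 10, remainder 0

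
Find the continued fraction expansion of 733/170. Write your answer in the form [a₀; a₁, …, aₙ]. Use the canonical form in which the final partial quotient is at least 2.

[4; 3, 4, 1, 4, 2]

733 = 4·170 + 53, so a_0 = 4
170 = 3·53 + 11, so a_1 = 3
53 = 4·11 + 9, so a_2 = 4
11 = 1·9 + 2, so a_3 = 1
9 = 4·2 + 1, so a_4 = 4
2 = 2·1 + 0, so a_5 = 2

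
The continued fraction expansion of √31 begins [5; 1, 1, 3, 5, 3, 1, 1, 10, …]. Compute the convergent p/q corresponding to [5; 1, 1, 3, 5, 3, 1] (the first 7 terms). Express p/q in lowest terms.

Use the convergent recurrence hₖ = aₖ·hₖ₋₁ + hₖ₋₂ (and likewise for the denominators kₖ):
a_0 = 5: 5/1
a_1 = 1: 6/1
a_2 = 1: 11/2
a_3 = 3: 39/7
a_4 = 5: 206/37
a_5 = 3: 657/118
a_6 = 1: 863/155

863/155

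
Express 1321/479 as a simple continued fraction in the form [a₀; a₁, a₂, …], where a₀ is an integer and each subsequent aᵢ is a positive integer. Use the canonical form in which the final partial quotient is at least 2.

[2; 1, 3, 7, 1, 2, 1, 3]

Repeatedly divide and take the remainder:
⌊1321/479⌋ = 2, remainder 363
⌊479/363⌋ = 1, remainder 116
⌊363/116⌋ = 3, remainder 15
⌊116/15⌋ = 7, remainder 11
⌊15/11⌋ = 1, remainder 4
⌊11/4⌋ = 2, remainder 3
⌊4/3⌋ = 1, remainder 1
⌊3/1⌋ = 3, remainder 0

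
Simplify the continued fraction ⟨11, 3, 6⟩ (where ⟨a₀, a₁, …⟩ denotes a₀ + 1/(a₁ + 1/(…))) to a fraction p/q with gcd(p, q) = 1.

Start with 6.
3 + 1/(6/1) = 3 + 1/6 = 19/6
11 + 1/(19/6) = 11 + 6/19 = 215/19

215/19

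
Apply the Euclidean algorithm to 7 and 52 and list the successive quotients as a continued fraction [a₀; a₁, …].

[0; 7, 2, 3]

7 ÷ 52 → quotient 0, remainder 7
52 ÷ 7 → quotient 7, remainder 3
7 ÷ 3 → quotient 2, remainder 1
3 ÷ 1 → quotient 3, remainder 0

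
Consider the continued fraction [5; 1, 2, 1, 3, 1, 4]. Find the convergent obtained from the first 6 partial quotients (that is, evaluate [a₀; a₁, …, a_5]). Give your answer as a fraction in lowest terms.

109/19

Start with 1.
3 + 1/(1/1) = 3 + 1/1 = 4/1
1 + 1/(4/1) = 1 + 1/4 = 5/4
2 + 1/(5/4) = 2 + 4/5 = 14/5
1 + 1/(14/5) = 1 + 5/14 = 19/14
5 + 1/(19/14) = 5 + 14/19 = 109/19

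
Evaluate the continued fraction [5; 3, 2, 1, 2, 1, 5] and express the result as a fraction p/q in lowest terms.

Work from the innermost term outward:
Start with 5.
1 + 1/(5/1) = 1 + 1/5 = 6/5
2 + 1/(6/5) = 2 + 5/6 = 17/6
1 + 1/(17/6) = 1 + 6/17 = 23/17
2 + 1/(23/17) = 2 + 17/23 = 63/23
3 + 1/(63/23) = 3 + 23/63 = 212/63
5 + 1/(212/63) = 5 + 63/212 = 1123/212

1123/212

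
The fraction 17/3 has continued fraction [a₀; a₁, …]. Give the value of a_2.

2

⌊17/3⌋ = 5, remainder 2
⌊3/2⌋ = 1, remainder 1
⌊2/1⌋ = 2, remainder 0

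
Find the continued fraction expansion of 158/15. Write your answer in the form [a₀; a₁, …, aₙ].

[10; 1, 1, 7]

158 = 10·15 + 8, so a_0 = 10
15 = 1·8 + 7, so a_1 = 1
8 = 1·7 + 1, so a_2 = 1
7 = 7·1 + 0, so a_3 = 7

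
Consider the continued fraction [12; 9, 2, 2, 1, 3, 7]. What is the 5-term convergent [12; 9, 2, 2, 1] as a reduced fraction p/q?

a_0 = 12: 12/1
a_1 = 9: 109/9
a_2 = 2: 230/19
a_3 = 2: 569/47
a_4 = 1: 799/66

799/66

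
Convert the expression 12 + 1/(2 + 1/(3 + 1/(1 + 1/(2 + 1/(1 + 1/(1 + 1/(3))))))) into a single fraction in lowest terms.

a_0 = 12: 12/1
a_1 = 2: 25/2
a_2 = 3: 87/7
a_3 = 1: 112/9
a_4 = 2: 311/25
a_5 = 1: 423/34
a_6 = 1: 734/59
a_7 = 3: 2625/211

2625/211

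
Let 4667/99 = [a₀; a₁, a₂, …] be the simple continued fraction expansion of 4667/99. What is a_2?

4667 = 47·99 + 14, so a_0 = 47
99 = 7·14 + 1, so a_1 = 7
14 = 14·1 + 0, so a_2 = 14

14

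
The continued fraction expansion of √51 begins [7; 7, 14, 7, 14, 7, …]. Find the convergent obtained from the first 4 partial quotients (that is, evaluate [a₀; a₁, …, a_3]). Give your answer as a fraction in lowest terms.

4999/700

a_0 = 7: 7/1
a_1 = 7: 50/7
a_2 = 14: 707/99
a_3 = 7: 4999/700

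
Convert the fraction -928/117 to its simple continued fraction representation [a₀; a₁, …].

-928 ÷ 117 → quotient -8, remainder 8
117 ÷ 8 → quotient 14, remainder 5
8 ÷ 5 → quotient 1, remainder 3
5 ÷ 3 → quotient 1, remainder 2
3 ÷ 2 → quotient 1, remainder 1
2 ÷ 1 → quotient 2, remainder 0

[-8; 14, 1, 1, 1, 2]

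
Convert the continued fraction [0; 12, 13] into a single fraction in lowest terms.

Collapse the nested fraction from the inside out:
Start with 13.
12 + 1/(13/1) = 12 + 1/13 = 157/13
0 + 1/(157/13) = 0 + 13/157 = 13/157

13/157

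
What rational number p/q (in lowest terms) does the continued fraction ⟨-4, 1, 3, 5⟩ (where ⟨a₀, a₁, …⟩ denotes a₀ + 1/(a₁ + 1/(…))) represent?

-68/21

a_0 = -4: -4/1
a_1 = 1: -3/1
a_2 = 3: -13/4
a_3 = 5: -68/21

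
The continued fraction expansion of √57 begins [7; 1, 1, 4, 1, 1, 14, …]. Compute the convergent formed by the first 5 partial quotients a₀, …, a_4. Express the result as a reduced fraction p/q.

Start with 1.
4 + 1/(1/1) = 4 + 1/1 = 5/1
1 + 1/(5/1) = 1 + 1/5 = 6/5
1 + 1/(6/5) = 1 + 5/6 = 11/6
7 + 1/(11/6) = 7 + 6/11 = 83/11

83/11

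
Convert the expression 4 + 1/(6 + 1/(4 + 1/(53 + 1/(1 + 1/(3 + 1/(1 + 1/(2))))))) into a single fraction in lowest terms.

78662/18909

a_0 = 4: 4/1
a_1 = 6: 25/6
a_2 = 4: 104/25
a_3 = 53: 5537/1331
a_4 = 1: 5641/1356
a_5 = 3: 22460/5399
a_6 = 1: 28101/6755
a_7 = 2: 78662/18909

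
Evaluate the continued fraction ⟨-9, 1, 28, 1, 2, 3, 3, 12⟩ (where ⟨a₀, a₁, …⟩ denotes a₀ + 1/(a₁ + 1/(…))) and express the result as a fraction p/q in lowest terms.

-96862/12057

Start with 12.
3 + 1/(12/1) = 3 + 1/12 = 37/12
3 + 1/(37/12) = 3 + 12/37 = 123/37
2 + 1/(123/37) = 2 + 37/123 = 283/123
1 + 1/(283/123) = 1 + 123/283 = 406/283
28 + 1/(406/283) = 28 + 283/406 = 11651/406
1 + 1/(11651/406) = 1 + 406/11651 = 12057/11651
-9 + 1/(12057/11651) = -9 + 11651/12057 = -96862/12057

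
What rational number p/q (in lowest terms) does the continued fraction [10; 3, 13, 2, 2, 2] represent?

5111/495

Compute successive convergents:
a_0 = 10: 10/1
a_1 = 3: 31/3
a_2 = 13: 413/40
a_3 = 2: 857/83
a_4 = 2: 2127/206
a_5 = 2: 5111/495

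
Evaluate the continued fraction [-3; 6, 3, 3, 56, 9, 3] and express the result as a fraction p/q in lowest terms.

-282721/99505

Build up convergents one term at a time:
a_0 = -3: -3/1
a_1 = 6: -17/6
a_2 = 3: -54/19
a_3 = 3: -179/63
a_4 = 56: -10078/3547
a_5 = 9: -90881/31986
a_6 = 3: -282721/99505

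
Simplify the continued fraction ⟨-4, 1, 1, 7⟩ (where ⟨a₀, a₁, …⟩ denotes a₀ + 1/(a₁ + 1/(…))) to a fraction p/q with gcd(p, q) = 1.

a_0 = -4: -4/1
a_1 = 1: -3/1
a_2 = 1: -7/2
a_3 = 7: -52/15

-52/15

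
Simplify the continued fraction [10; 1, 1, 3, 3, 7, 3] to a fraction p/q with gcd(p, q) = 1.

5568/527

a_0 = 10: 10/1
a_1 = 1: 11/1
a_2 = 1: 21/2
a_3 = 3: 74/7
a_4 = 3: 243/23
a_5 = 7: 1775/168
a_6 = 3: 5568/527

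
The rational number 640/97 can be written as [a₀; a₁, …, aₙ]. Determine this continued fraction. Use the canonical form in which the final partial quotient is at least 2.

640 ÷ 97 → quotient 6, remainder 58
97 ÷ 58 → quotient 1, remainder 39
58 ÷ 39 → quotient 1, remainder 19
39 ÷ 19 → quotient 2, remainder 1
19 ÷ 1 → quotient 19, remainder 0

[6; 1, 1, 2, 19]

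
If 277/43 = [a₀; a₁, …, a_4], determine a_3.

Repeatedly divide and take the remainder:
277 ÷ 43 → quotient 6, remainder 19
43 ÷ 19 → quotient 2, remainder 5
19 ÷ 5 → quotient 3, remainder 4
5 ÷ 4 → quotient 1, remainder 1

1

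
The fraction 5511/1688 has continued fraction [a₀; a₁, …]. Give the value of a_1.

3

⌊5511/1688⌋ = 3, remainder 447
⌊1688/447⌋ = 3, remainder 347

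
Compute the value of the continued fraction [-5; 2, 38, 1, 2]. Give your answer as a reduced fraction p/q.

-1059/235

a_0 = -5: -5/1
a_1 = 2: -9/2
a_2 = 38: -347/77
a_3 = 1: -356/79
a_4 = 2: -1059/235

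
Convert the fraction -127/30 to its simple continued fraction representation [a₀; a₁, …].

Repeatedly divide and take the remainder:
-127 ÷ 30 → quotient -5, remainder 23
30 ÷ 23 → quotient 1, remainder 7
23 ÷ 7 → quotient 3, remainder 2
7 ÷ 2 → quotient 3, remainder 1
2 ÷ 1 → quotient 2, remainder 0

[-5; 1, 3, 3, 2]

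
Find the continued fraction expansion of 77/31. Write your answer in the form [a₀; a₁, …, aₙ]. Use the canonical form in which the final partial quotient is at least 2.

[2; 2, 15]

Run the Euclidean algorithm, recording each quotient:
⌊77/31⌋ = 2, remainder 15
⌊31/15⌋ = 2, remainder 1
⌊15/1⌋ = 15, remainder 0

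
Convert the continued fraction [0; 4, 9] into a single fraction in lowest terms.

a_0 = 0: 0/1
a_1 = 4: 1/4
a_2 = 9: 9/37

9/37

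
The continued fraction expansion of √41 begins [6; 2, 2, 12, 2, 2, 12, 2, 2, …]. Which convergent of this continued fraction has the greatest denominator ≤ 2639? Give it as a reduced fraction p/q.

2049/320

List convergents until the denominator exceeds the bound:
a_0 = 6: 6/1  (≤ bound)
a_1 = 2: 13/2  (≤ bound)
a_2 = 2: 32/5  (≤ bound)
a_3 = 12: 397/62  (≤ bound)
a_4 = 2: 826/129  (≤ bound)
a_5 = 2: 2049/320  (≤ bound)
a_6 = 12: 25414/3969  (> 2639, stop)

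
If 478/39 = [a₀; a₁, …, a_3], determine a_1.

Repeatedly divide and take the remainder:
478 = 12·39 + 10, so a_0 = 12
39 = 3·10 + 9, so a_1 = 3

3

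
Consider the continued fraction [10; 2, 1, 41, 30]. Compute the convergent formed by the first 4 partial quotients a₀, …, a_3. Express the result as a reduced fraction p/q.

Start with 41.
1 + 1/(41/1) = 1 + 1/41 = 42/41
2 + 1/(42/41) = 2 + 41/42 = 125/42
10 + 1/(125/42) = 10 + 42/125 = 1292/125

1292/125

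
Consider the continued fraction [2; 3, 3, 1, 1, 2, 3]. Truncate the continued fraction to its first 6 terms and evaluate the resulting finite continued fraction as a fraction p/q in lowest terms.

136/59

Start with 2.
1 + 1/(2/1) = 1 + 1/2 = 3/2
1 + 1/(3/2) = 1 + 2/3 = 5/3
3 + 1/(5/3) = 3 + 3/5 = 18/5
3 + 1/(18/5) = 3 + 5/18 = 59/18
2 + 1/(59/18) = 2 + 18/59 = 136/59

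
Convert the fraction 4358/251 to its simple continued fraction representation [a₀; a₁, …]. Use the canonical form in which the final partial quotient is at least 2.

[17; 2, 1, 3, 7, 3]

⌊4358/251⌋ = 17, remainder 91
⌊251/91⌋ = 2, remainder 69
⌊91/69⌋ = 1, remainder 22
⌊69/22⌋ = 3, remainder 3
⌊22/3⌋ = 7, remainder 1
⌊3/1⌋ = 3, remainder 0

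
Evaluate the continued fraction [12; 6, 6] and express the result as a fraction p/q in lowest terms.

Start with 6.
6 + 1/(6/1) = 6 + 1/6 = 37/6
12 + 1/(37/6) = 12 + 6/37 = 450/37

450/37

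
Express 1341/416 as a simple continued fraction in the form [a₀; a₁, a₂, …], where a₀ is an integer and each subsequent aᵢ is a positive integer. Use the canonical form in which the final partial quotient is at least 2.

1341 = 3·416 + 93, so a_0 = 3
416 = 4·93 + 44, so a_1 = 4
93 = 2·44 + 5, so a_2 = 2
44 = 8·5 + 4, so a_3 = 8
5 = 1·4 + 1, so a_4 = 1
4 = 4·1 + 0, so a_5 = 4

[3; 4, 2, 8, 1, 4]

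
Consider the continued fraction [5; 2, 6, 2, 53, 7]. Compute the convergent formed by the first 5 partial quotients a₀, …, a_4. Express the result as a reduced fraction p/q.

Collapse the nested fraction from the inside out:
Start with 53.
2 + 1/(53/1) = 2 + 1/53 = 107/53
6 + 1/(107/53) = 6 + 53/107 = 695/107
2 + 1/(695/107) = 2 + 107/695 = 1497/695
5 + 1/(1497/695) = 5 + 695/1497 = 8180/1497

8180/1497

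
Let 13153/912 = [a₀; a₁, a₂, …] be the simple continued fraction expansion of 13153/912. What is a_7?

3

Run the Euclidean algorithm, recording each quotient:
⌊13153/912⌋ = 14, remainder 385
⌊912/385⌋ = 2, remainder 142
⌊385/142⌋ = 2, remainder 101
⌊142/101⌋ = 1, remainder 41
⌊101/41⌋ = 2, remainder 19
⌊41/19⌋ = 2, remainder 3
⌊19/3⌋ = 6, remainder 1
⌊3/1⌋ = 3, remainder 0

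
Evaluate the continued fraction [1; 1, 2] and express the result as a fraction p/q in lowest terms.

5/3

Start with 2.
1 + 1/(2/1) = 1 + 1/2 = 3/2
1 + 1/(3/2) = 1 + 2/3 = 5/3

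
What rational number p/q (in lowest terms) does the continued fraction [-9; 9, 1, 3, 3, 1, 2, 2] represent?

-9645/1084

a_0 = -9: -9/1
a_1 = 9: -80/9
a_2 = 1: -89/10
a_3 = 3: -347/39
a_4 = 3: -1130/127
a_5 = 1: -1477/166
a_6 = 2: -4084/459
a_7 = 2: -9645/1084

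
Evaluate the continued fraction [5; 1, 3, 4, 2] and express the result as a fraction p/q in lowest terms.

219/38

a_0 = 5: 5/1
a_1 = 1: 6/1
a_2 = 3: 23/4
a_3 = 4: 98/17
a_4 = 2: 219/38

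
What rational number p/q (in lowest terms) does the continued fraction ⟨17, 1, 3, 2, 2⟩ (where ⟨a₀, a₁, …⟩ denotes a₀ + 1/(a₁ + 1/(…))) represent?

Start with 2.
2 + 1/(2/1) = 2 + 1/2 = 5/2
3 + 1/(5/2) = 3 + 2/5 = 17/5
1 + 1/(17/5) = 1 + 5/17 = 22/17
17 + 1/(22/17) = 17 + 17/22 = 391/22

391/22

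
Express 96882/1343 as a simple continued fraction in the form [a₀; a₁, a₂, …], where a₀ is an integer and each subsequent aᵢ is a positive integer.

96882 = 72·1343 + 186, so a_0 = 72
1343 = 7·186 + 41, so a_1 = 7
186 = 4·41 + 22, so a_2 = 4
41 = 1·22 + 19, so a_3 = 1
22 = 1·19 + 3, so a_4 = 1
19 = 6·3 + 1, so a_5 = 6
3 = 3·1 + 0, so a_6 = 3

[72; 7, 4, 1, 1, 6, 3]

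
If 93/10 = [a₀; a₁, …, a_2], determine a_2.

⌊93/10⌋ = 9, remainder 3
⌊10/3⌋ = 3, remainder 1
⌊3/1⌋ = 3, remainder 0

3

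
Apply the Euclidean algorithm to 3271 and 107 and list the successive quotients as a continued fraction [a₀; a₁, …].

[30; 1, 1, 3, 15]

3271 ÷ 107 → quotient 30, remainder 61
107 ÷ 61 → quotient 1, remainder 46
61 ÷ 46 → quotient 1, remainder 15
46 ÷ 15 → quotient 3, remainder 1
15 ÷ 1 → quotient 15, remainder 0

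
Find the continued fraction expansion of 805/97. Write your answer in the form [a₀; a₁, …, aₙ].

Repeatedly divide and take the remainder:
⌊805/97⌋ = 8, remainder 29
⌊97/29⌋ = 3, remainder 10
⌊29/10⌋ = 2, remainder 9
⌊10/9⌋ = 1, remainder 1
⌊9/1⌋ = 9, remainder 0

[8; 3, 2, 1, 9]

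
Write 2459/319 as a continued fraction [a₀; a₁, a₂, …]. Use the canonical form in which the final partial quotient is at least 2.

[7; 1, 2, 2, 3, 13]

⌊2459/319⌋ = 7, remainder 226
⌊319/226⌋ = 1, remainder 93
⌊226/93⌋ = 2, remainder 40
⌊93/40⌋ = 2, remainder 13
⌊40/13⌋ = 3, remainder 1
⌊13/1⌋ = 13, remainder 0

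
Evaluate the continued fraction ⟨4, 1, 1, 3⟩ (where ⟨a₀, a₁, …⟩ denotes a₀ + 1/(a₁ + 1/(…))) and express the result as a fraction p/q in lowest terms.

a_0 = 4: 4/1
a_1 = 1: 5/1
a_2 = 1: 9/2
a_3 = 3: 32/7

32/7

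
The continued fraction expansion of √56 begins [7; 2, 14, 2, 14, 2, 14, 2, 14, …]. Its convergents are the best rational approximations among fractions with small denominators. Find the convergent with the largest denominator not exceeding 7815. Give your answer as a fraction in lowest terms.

13455/1798

a_0 = 7: 7/1  (≤ bound)
a_1 = 2: 15/2  (≤ bound)
a_2 = 14: 217/29  (≤ bound)
a_3 = 2: 449/60  (≤ bound)
a_4 = 14: 6503/869  (≤ bound)
a_5 = 2: 13455/1798  (≤ bound)
a_6 = 14: 194873/26041  (> 7815, stop)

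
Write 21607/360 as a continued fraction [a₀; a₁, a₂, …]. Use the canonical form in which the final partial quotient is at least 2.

[60; 51, 2, 3]

21607 = 60·360 + 7, so a_0 = 60
360 = 51·7 + 3, so a_1 = 51
7 = 2·3 + 1, so a_2 = 2
3 = 3·1 + 0, so a_3 = 3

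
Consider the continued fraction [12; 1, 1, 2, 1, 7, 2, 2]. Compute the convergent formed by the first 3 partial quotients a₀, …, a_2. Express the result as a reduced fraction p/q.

25/2

Compute successive convergents:
a_0 = 12: 12/1
a_1 = 1: 13/1
a_2 = 1: 25/2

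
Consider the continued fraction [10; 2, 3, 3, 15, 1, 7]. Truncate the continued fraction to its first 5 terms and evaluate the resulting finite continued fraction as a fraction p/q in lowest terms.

Work from the innermost term outward:
Start with 15.
3 + 1/(15/1) = 3 + 1/15 = 46/15
3 + 1/(46/15) = 3 + 15/46 = 153/46
2 + 1/(153/46) = 2 + 46/153 = 352/153
10 + 1/(352/153) = 10 + 153/352 = 3673/352

3673/352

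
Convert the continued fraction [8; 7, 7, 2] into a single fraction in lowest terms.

871/107

Start with 2.
7 + 1/(2/1) = 7 + 1/2 = 15/2
7 + 1/(15/2) = 7 + 2/15 = 107/15
8 + 1/(107/15) = 8 + 15/107 = 871/107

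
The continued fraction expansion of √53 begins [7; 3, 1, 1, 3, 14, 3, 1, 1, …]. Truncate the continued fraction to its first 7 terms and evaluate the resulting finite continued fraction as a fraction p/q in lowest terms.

Use the convergent recurrence hₖ = aₖ·hₖ₋₁ + hₖ₋₂ (and likewise for the denominators kₖ):
a_0 = 7: 7/1
a_1 = 3: 22/3
a_2 = 1: 29/4
a_3 = 1: 51/7
a_4 = 3: 182/25
a_5 = 14: 2599/357
a_6 = 3: 7979/1096

7979/1096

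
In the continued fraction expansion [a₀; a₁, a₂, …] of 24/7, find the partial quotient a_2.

3

Apply division with remainder until the remainder is 0:
⌊24/7⌋ = 3, remainder 3
⌊7/3⌋ = 2, remainder 1
⌊3/1⌋ = 3, remainder 0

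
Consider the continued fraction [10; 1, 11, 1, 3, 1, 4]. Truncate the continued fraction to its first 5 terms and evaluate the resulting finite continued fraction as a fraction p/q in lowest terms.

557/51

a_0 = 10: 10/1
a_1 = 1: 11/1
a_2 = 11: 131/12
a_3 = 1: 142/13
a_4 = 3: 557/51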